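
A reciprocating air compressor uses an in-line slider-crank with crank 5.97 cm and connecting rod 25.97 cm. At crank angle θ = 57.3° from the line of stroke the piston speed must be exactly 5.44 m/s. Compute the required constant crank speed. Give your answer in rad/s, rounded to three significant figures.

96.1

For an in-line slider-crank, |v_piston| = rω|sinθ|·[1 + r cosθ/√(L² − r² sin²θ)].
With r = 0.0597 m, L = 0.2597 m, θ = 57.3°: the bracketed kinematic factor |dx/dθ| = 0.056597 m.
ω = v/|dx/dθ| = 5.44/0.056597 = 96.117 rad/s.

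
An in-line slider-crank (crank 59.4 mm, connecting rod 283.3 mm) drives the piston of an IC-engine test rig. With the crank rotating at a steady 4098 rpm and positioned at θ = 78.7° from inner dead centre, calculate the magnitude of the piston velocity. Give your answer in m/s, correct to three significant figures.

26.0

ω = 2π·4098/60 = 429.1 rad/s
For an in-line slider-crank, x = r cosθ + √(L² − r² sin²θ), so v = −rω sinθ·[1 + r cosθ/√(L² − r² sin²θ)].
With r = 0.0594 m, L = 0.2833 m, θ = 78.7°: √(L² − r² sin²θ) = 0.27725 m.
v = −0.0594·429.1·0.98061·[1 + 0.0594·0.19595/0.27725] = -26.046 m/s.
|v| = 26.046 m/s.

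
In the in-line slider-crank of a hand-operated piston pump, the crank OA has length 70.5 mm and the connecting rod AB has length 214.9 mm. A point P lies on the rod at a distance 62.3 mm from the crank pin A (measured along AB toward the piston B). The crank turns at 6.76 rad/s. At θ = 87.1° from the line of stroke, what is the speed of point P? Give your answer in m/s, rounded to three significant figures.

0.479

ω = 6.76 rad/s.  Crank-pin speed |V_A| = rω = 0.47658 m/s, perpendicular to OA.
Rod angle: sinφ = −(r/L) sinθ ⇒ φ = -19.126°; ω_rod = −rω cosθ/√(L²−r²sin²θ) = -0.11875 rad/s.
V_P = V_A + ω_rod × AP, with AP = 0.0623 m along the rod.
Components: V_Px = −rω sinθ − a·ω_rod·sinφ = -0.47839 m/s;  V_Py = rω cosθ + a·ω_rod·cosφ = +0.017122 m/s.
|V_P| = √(V_Px² + V_Py²) = 0.4787 m/s.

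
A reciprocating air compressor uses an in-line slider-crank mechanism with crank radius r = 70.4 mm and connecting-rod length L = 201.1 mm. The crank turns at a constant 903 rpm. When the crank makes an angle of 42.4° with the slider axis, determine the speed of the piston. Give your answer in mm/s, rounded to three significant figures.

5680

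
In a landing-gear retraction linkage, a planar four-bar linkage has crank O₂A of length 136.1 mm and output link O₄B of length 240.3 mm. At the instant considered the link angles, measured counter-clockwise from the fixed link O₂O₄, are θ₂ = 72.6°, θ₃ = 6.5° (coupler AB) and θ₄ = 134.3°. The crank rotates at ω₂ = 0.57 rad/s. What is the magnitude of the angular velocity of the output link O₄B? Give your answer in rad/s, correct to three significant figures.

0.374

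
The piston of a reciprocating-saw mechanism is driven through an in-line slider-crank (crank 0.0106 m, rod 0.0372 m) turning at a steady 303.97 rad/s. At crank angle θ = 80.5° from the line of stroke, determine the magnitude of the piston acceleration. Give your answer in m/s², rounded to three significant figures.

113

ω = 304 rad/s
x(θ) = r cosθ + √(L² − r² sin²θ); with ω constant, a = ω²·d²x/dθ².
d²x/dθ² = −r cosθ − r²(cos2θ)/√u − r⁴ sin²2θ/(4u^{3/2}),  u = L² − r² sin²θ = 0.00127454 m².
Substituting r = 0.0106 m, L = 0.0372 m, θ = 80.5°: d²x/dθ² = +0.001219 m.
a = ω²·d²x/dθ² = (304)²·(+0.001219) = +112.63 m/s²;  |a| = 112.63 m/s².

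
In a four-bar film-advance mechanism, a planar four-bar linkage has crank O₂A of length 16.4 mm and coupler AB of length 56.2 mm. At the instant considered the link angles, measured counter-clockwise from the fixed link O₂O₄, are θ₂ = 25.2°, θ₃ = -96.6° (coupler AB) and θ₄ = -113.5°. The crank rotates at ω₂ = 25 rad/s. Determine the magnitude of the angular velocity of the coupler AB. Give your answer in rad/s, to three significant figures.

ω₂ = 25 rad/s
Differentiating the loop-closure r₂e^{iθ₂}+r₃e^{iθ₃}=r₁+r₄e^{iθ₄} gives r₂ω₂e^{iθ₂}+r₃ω₃e^{iθ₃}=r₄ω₄e^{iθ₄}.
Eliminating the other unknown: ω₃ = r₂ω₂ sin(θ₄−θ₂) / [r₃ sin(θ₃−θ₄)].
Numerator sine = -0.66000; denominator sine = +0.29070.
Result = 0.0164·25·(-0.66000) / (0.0562·(+0.29070)) = -16.563 rad/s; magnitude 16.563 rad/s.

16.6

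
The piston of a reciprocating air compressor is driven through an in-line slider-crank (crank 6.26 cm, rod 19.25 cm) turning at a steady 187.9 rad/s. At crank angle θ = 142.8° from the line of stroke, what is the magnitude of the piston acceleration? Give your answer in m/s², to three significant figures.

1540

ω = 187.9 rad/s
x(θ) = r cosθ + √(L² − r² sin²θ); with ω constant, a = ω²·d²x/dθ².
d²x/dθ² = −r cosθ − r²(cos2θ)/√u − r⁴ sin²2θ/(4u^{3/2}),  u = L² − r² sin²θ = 0.0356238 m².
Substituting r = 0.0626 m, L = 0.1925 m, θ = 142.8°: d²x/dθ² = +0.04375 m.
a = ω²·d²x/dθ² = (187.9)²·(+0.04375) = +1544.6 m/s²;  |a| = 1544.6 m/s².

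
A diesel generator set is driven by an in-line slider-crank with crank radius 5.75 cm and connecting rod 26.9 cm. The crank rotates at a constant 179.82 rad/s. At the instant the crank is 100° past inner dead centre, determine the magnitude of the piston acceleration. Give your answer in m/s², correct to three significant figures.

704

ω = 179.8 rad/s
x(θ) = r cosθ + √(L² − r² sin²θ); with ω constant, a = ω²·d²x/dθ².
d²x/dθ² = −r cosθ − r²(cos2θ)/√u − r⁴ sin²2θ/(4u^{3/2}),  u = L² − r² sin²θ = 0.0691544 m².
Substituting r = 0.0575 m, L = 0.269 m, θ = 100°: d²x/dθ² = +0.021782 m.
a = ω²·d²x/dθ² = (179.8)²·(+0.021782) = +704.31 m/s²;  |a| = 704.31 m/s².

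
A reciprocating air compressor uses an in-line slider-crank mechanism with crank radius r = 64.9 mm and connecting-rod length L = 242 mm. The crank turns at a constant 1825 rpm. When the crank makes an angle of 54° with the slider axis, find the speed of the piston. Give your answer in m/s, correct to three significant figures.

11.7

ω = 2π·1825/60 = 191.1 rad/s
For an in-line slider-crank, x = r cosθ + √(L² − r² sin²θ), so v = −rω sinθ·[1 + r cosθ/√(L² − r² sin²θ)].
With r = 0.0649 m, L = 0.242 m, θ = 54°: √(L² − r² sin²θ) = 0.23624 m.
v = −0.0649·191.1·0.80902·[1 + 0.0649·0.58779/0.23624] = -11.655 m/s.
|v| = 11.655 m/s.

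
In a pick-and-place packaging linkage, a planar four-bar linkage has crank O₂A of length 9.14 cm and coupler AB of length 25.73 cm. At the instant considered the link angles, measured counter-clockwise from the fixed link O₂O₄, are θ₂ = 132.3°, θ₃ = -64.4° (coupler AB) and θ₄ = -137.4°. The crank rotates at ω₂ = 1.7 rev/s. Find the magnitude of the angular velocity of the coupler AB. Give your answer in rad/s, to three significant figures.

3.97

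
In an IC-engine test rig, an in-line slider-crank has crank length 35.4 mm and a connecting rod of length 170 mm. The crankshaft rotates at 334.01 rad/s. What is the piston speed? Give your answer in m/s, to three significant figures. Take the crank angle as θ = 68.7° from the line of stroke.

11.9

ω = 334 rad/s
For an in-line slider-crank, x = r cosθ + √(L² − r² sin²θ), so v = −rω sinθ·[1 + r cosθ/√(L² − r² sin²θ)].
With r = 0.0354 m, L = 0.17 m, θ = 68.7°: √(L² − r² sin²θ) = 0.16677 m.
v = −0.0354·334·0.93169·[1 + 0.0354·0.36325/0.16677] = -11.866 m/s.
|v| = 11.866 m/s.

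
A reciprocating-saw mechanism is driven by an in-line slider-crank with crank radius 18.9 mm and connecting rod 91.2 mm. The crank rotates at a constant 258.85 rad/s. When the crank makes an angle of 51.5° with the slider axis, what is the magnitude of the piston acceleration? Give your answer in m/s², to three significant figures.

ω = 258.9 rad/s
x(θ) = r cosθ + √(L² − r² sin²θ); with ω constant, a = ω²·d²x/dθ².
d²x/dθ² = −r cosθ − r²(cos2θ)/√u − r⁴ sin²2θ/(4u^{3/2}),  u = L² − r² sin²θ = 0.00809866 m².
Substituting r = 0.0189 m, L = 0.0912 m, θ = 51.5°: d²x/dθ² = -0.010914 m.
a = ω²·d²x/dθ² = (258.9)²·(-0.010914) = -731.29 m/s²;  |a| = 731.29 m/s².

731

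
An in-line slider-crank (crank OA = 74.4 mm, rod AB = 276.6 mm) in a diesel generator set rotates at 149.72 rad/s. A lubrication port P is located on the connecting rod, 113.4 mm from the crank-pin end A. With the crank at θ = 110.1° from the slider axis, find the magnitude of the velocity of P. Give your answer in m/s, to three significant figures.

10.3

ω = 149.7 rad/s.  Crank-pin speed |V_A| = rω = 11.139 m/s, perpendicular to OA.
Rod angle: sinφ = −(r/L) sinθ ⇒ φ = -14.631°; ω_rod = −rω cosθ/√(L²−r²sin²θ) = +14.304 rad/s.
V_P = V_A + ω_rod × AP, with AP = 0.1134 m along the rod.
Components: V_Px = −rω sinθ − a·ω_rod·sinφ = -10.051 m/s;  V_Py = rω cosθ + a·ω_rod·cosφ = -2.2587 m/s.
|V_P| = √(V_Px² + V_Py²) = 10.302 m/s.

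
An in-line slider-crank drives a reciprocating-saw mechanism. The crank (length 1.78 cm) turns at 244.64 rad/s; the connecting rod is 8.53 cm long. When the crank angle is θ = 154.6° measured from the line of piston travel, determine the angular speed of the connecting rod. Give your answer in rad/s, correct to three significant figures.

ω = 244.6 rad/s
The rod makes angle φ with the slider axis where L sinφ = r sinθ; differentiating, L cosφ·φ̇ = r ω cosθ.
L cosφ = √(L² − r² sin²θ) = 0.084958 m.
|ω_rod| = r ω |cosθ| / √(L² − r² sin²θ) = 0.0178·244.6·0.90334/0.084958 = 46.301 rad/s.

46.3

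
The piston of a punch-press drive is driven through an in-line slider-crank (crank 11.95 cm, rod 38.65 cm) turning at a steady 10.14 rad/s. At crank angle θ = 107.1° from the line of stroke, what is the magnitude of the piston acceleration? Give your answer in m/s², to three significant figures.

ω = 10.14 rad/s
x(θ) = r cosθ + √(L² − r² sin²θ); with ω constant, a = ω²·d²x/dθ².
d²x/dθ² = −r cosθ − r²(cos2θ)/√u − r⁴ sin²2θ/(4u^{3/2}),  u = L² − r² sin²θ = 0.136337 m².
Substituting r = 0.1195 m, L = 0.3865 m, θ = 107.1°: d²x/dθ² = +0.066805 m.
a = ω²·d²x/dθ² = (10.14)²·(+0.066805) = +6.8689 m/s²;  |a| = 6.8689 m/s².

6.87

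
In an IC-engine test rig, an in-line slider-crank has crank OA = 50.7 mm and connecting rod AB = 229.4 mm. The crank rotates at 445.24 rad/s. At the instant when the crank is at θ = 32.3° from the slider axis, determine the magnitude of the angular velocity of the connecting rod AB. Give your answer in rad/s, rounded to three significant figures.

ω = 445.2 rad/s
The rod makes angle φ with the slider axis where L sinφ = r sinθ; differentiating, L cosφ·φ̇ = r ω cosθ.
L cosφ = √(L² − r² sin²θ) = 0.22779 m.
|ω_rod| = r ω |cosθ| / √(L² − r² sin²θ) = 0.0507·445.2·0.84526/0.22779 = 83.763 rad/s.

83.8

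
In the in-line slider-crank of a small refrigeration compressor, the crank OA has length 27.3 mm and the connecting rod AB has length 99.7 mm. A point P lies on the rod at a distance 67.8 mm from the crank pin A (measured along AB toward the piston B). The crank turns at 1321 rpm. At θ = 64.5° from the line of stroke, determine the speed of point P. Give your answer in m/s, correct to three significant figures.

ω = 138.3 rad/s.  Crank-pin speed |V_A| = rω = 3.7765 m/s, perpendicular to OA.
Rod angle: sinφ = −(r/L) sinθ ⇒ φ = -14.309°; ω_rod = −rω cosθ/√(L²−r²sin²θ) = -16.829 rad/s.
V_P = V_A + ω_rod × AP, with AP = 0.0678 m along the rod.
Components: V_Px = −rω sinθ − a·ω_rod·sinφ = -3.6907 m/s;  V_Py = rω cosθ + a·ω_rod·cosφ = +0.5202 m/s.
|V_P| = √(V_Px² + V_Py²) = 3.7271 m/s.

3.73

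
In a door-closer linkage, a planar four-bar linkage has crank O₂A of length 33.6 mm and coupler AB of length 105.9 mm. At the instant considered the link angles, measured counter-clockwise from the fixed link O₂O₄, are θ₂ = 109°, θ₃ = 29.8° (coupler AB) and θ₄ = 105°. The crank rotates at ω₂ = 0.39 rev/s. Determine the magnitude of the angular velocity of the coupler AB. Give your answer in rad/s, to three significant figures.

ω₂ = 2.45 rad/s (from 0.39 rev/s).
Differentiating the loop-closure r₂e^{iθ₂}+r₃e^{iθ₃}=r₁+r₄e^{iθ₄} gives r₂ω₂e^{iθ₂}+r₃ω₃e^{iθ₃}=r₄ω₄e^{iθ₄}.
Eliminating the other unknown: ω₃ = r₂ω₂ sin(θ₄−θ₂) / [r₃ sin(θ₃−θ₄)].
Numerator sine = -0.06976; denominator sine = -0.96682.
Result = 0.0336·2.45·(-0.06976) / (0.1059·(-0.96682)) = +0.056095 rad/s; magnitude 0.056095 rad/s.

0.0561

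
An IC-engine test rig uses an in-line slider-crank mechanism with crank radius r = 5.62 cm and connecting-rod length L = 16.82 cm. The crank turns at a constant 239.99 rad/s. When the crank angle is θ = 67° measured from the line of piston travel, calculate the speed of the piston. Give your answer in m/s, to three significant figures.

14.1

ω = 240 rad/s
For an in-line slider-crank, x = r cosθ + √(L² − r² sin²θ), so v = −rω sinθ·[1 + r cosθ/√(L² − r² sin²θ)].
With r = 0.0562 m, L = 0.1682 m, θ = 67°: √(L² − r² sin²θ) = 0.16005 m.
v = −0.0562·240·0.92050·[1 + 0.0562·0.39073/0.16005] = -14.119 m/s.
|v| = 14.119 m/s.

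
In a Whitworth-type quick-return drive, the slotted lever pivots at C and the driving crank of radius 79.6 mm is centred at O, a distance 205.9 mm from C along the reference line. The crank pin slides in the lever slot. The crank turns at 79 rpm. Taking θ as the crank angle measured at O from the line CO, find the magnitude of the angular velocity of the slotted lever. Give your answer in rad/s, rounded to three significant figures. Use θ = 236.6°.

ω = 8.273 rad/s (from 79 rpm).
Crank pin A relative to C: A = (d + r cosθ, r sinθ); lever angle φ = atan2(r sinθ, d + r cosθ).
Differentiating tanφ: φ̇ = rω(d cosθ + r)/(d² + r² + 2dr cosθ).
d² + r² + 2dr cosθ = |CA|² = 0.0306866 m²;  d cosθ + r = -0.033744 m.
|ω_lever| = |0.0796·8.273·-0.033744| / 0.0306866 = 0.72413 rad/s.

0.724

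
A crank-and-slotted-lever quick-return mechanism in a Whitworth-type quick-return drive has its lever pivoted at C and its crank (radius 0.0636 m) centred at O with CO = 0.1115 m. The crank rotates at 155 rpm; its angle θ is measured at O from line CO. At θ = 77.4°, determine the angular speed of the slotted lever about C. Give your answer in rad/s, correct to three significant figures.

4.64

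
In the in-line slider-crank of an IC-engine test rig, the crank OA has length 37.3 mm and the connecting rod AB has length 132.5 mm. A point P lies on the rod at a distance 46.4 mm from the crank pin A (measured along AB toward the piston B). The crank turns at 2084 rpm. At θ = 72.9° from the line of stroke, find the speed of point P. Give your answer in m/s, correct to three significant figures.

8.16

ω = 218.2 rad/s.  Crank-pin speed |V_A| = rω = 8.1402 m/s, perpendicular to OA.
Rod angle: sinφ = −(r/L) sinθ ⇒ φ = -15.609°; ω_rod = −rω cosθ/√(L²−r²sin²θ) = -18.756 rad/s.
V_P = V_A + ω_rod × AP, with AP = 0.0464 m along the rod.
Components: V_Px = −rω sinθ − a·ω_rod·sinφ = -8.0145 m/s;  V_Py = rω cosθ + a·ω_rod·cosφ = +1.5554 m/s.
|V_P| = √(V_Px² + V_Py²) = 8.164 m/s.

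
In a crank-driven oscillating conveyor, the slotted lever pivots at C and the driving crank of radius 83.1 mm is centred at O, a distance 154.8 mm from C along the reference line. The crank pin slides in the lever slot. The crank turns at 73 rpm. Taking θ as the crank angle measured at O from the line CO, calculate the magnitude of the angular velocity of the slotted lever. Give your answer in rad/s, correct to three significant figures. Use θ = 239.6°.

0.170

ω = 7.645 rad/s (from 73 rpm).
Crank pin A relative to C: A = (d + r cosθ, r sinθ); lever angle φ = atan2(r sinθ, d + r cosθ).
Differentiating tanφ: φ̇ = rω(d cosθ + r)/(d² + r² + 2dr cosθ).
d² + r² + 2dr cosθ = |CA|² = 0.0178495 m²;  d cosθ + r = +0.004766 m.
|ω_lever| = |0.0831·7.645·+0.004766| / 0.0178495 = 0.16962 rad/s.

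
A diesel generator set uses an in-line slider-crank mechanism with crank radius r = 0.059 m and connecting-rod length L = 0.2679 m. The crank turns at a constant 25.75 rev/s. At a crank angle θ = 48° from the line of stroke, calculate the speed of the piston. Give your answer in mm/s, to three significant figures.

ω = 2π·25.8 = 161.8 rad/s
For an in-line slider-crank, x = r cosθ + √(L² − r² sin²θ), so v = −rω sinθ·[1 + r cosθ/√(L² − r² sin²θ)].
With r = 0.059 m, L = 0.2679 m, θ = 48°: √(L² − r² sin²θ) = 0.26429 m.
v = −0.059·161.8·0.74314·[1 + 0.059·0.66913/0.26429] = -8.1535 m/s.
|v| = 8.1535 m/s = 8153.5 mm/s.

8150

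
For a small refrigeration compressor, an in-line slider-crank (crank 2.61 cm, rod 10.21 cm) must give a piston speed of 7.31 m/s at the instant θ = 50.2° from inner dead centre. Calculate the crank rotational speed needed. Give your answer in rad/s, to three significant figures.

312

For an in-line slider-crank, |v_piston| = rω|sinθ|·[1 + r cosθ/√(L² − r² sin²θ)].
With r = 0.0261 m, L = 0.1021 m, θ = 50.2°: the bracketed kinematic factor |dx/dθ| = 0.023399 m.
ω = v/|dx/dθ| = 7.31/0.023399 = 312.41 rad/s.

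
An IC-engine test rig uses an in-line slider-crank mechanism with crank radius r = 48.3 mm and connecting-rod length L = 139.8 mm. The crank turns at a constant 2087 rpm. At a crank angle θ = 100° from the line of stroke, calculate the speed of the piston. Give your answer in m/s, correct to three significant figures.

ω = 2π·2087/60 = 218.6 rad/s
For an in-line slider-crank, x = r cosθ + √(L² − r² sin²θ), so v = −rω sinθ·[1 + r cosθ/√(L² − r² sin²θ)].
With r = 0.0483 m, L = 0.1398 m, θ = 100°: √(L² − r² sin²θ) = 0.13146 m.
v = −0.0483·218.6·0.98481·[1 + 0.0483·-0.17365/0.13146] = -9.7324 m/s.
|v| = 9.7324 m/s.

9.73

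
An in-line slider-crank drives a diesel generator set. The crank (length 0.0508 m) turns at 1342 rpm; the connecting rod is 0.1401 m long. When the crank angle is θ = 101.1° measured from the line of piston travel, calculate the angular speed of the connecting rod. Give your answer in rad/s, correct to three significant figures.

10.5

ω = 140.5 rad/s (converted from 1342 rpm).
The rod makes angle φ with the slider axis where L sinφ = r sinθ; differentiating, L cosφ·φ̇ = r ω cosθ.
L cosφ = √(L² − r² sin²θ) = 0.13093 m.
|ω_rod| = r ω |cosθ| / √(L² − r² sin²θ) = 0.0508·140.5·0.19252/0.13093 = 10.497 rad/s.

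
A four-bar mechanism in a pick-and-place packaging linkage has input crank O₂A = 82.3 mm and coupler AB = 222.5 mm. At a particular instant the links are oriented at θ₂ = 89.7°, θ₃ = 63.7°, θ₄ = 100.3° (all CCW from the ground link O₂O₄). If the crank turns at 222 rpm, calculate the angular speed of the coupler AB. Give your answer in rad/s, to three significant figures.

2.65

ω₂ = 23.25 rad/s (from 222 rpm).
Differentiating the loop-closure r₂e^{iθ₂}+r₃e^{iθ₃}=r₁+r₄e^{iθ₄} gives r₂ω₂e^{iθ₂}+r₃ω₃e^{iθ₃}=r₄ω₄e^{iθ₄}.
Eliminating the other unknown: ω₃ = r₂ω₂ sin(θ₄−θ₂) / [r₃ sin(θ₃−θ₄)].
Numerator sine = +0.18395; denominator sine = -0.59622.
Result = 0.0823·23.25·(+0.18395) / (0.2225·(-0.59622)) = -2.653 rad/s; magnitude 2.653 rad/s.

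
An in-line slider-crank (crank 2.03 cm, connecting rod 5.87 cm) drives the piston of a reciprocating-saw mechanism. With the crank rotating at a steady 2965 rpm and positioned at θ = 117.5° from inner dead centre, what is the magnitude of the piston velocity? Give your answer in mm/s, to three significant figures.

ω = 2π·2965/60 = 310.5 rad/s
For an in-line slider-crank, x = r cosθ + √(L² − r² sin²θ), so v = −rω sinθ·[1 + r cosθ/√(L² − r² sin²θ)].
With r = 0.0203 m, L = 0.0587 m, θ = 117.5°: √(L² − r² sin²θ) = 0.05587 m.
v = −0.0203·310.5·0.88701·[1 + 0.0203·-0.46175/0.05587] = -4.6529 m/s.
|v| = 4.6529 m/s = 4652.9 mm/s.

4650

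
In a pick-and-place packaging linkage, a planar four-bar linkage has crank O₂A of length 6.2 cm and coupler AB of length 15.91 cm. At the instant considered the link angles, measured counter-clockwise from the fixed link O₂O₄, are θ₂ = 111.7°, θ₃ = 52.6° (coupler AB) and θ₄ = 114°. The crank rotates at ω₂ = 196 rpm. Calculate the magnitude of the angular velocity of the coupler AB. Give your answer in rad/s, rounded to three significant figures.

ω₂ = 20.53 rad/s (from 196 rpm).
Differentiating the loop-closure r₂e^{iθ₂}+r₃e^{iθ₃}=r₁+r₄e^{iθ₄} gives r₂ω₂e^{iθ₂}+r₃ω₃e^{iθ₃}=r₄ω₄e^{iθ₄}.
Eliminating the other unknown: ω₃ = r₂ω₂ sin(θ₄−θ₂) / [r₃ sin(θ₃−θ₄)].
Numerator sine = +0.04013; denominator sine = -0.87798.
Result = 0.062·20.53·(+0.04013) / (0.1591·(-0.87798)) = -0.3656 rad/s; magnitude 0.3656 rad/s.

0.366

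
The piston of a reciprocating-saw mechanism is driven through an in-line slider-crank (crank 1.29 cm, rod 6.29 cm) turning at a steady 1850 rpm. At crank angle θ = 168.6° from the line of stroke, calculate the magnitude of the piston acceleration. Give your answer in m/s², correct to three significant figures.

ω = 2π·1850/60 = 193.7 rad/s
x(θ) = r cosθ + √(L² − r² sin²θ); with ω constant, a = ω²·d²x/dθ².
d²x/dθ² = −r cosθ − r²(cos2θ)/√u − r⁴ sin²2θ/(4u^{3/2}),  u = L² − r² sin²θ = 0.00394991 m².
Substituting r = 0.0129 m, L = 0.0629 m, θ = 168.6°: d²x/dθ² = +0.0102 m.
a = ω²·d²x/dθ² = (193.7)²·(+0.0102) = +382.84 m/s²;  |a| = 382.84 m/s².

383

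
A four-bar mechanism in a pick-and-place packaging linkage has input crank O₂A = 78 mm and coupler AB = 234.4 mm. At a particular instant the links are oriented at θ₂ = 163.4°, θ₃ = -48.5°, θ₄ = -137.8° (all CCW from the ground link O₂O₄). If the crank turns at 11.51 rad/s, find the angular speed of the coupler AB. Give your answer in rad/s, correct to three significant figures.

3.28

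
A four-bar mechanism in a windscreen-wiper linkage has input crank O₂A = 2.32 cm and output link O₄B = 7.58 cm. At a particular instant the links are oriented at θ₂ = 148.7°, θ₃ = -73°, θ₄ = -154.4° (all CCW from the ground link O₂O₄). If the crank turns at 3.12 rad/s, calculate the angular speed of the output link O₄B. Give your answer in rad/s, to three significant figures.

ω₂ = 3.12 rad/s
Differentiating the loop-closure r₂e^{iθ₂}+r₃e^{iθ₃}=r₁+r₄e^{iθ₄} gives r₂ω₂e^{iθ₂}+r₃ω₃e^{iθ₃}=r₄ω₄e^{iθ₄}.
Eliminating the other unknown: ω₄ = r₂ω₂ sin(θ₂−θ₃) / [r₄ sin(θ₄−θ₃)].
Numerator sine = -0.66523; denominator sine = -0.98876.
Result = 0.0232·3.12·(-0.66523) / (0.0758·(-0.98876)) = +0.64247 rad/s; magnitude 0.64247 rad/s.

0.642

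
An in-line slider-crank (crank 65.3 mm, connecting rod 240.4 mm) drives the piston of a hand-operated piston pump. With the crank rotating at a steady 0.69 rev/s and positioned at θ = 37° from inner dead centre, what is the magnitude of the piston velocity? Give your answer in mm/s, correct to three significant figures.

208

ω = 2π·0.69 = 4.335 rad/s
For an in-line slider-crank, x = r cosθ + √(L² − r² sin²θ), so v = −rω sinθ·[1 + r cosθ/√(L² − r² sin²θ)].
With r = 0.0653 m, L = 0.2404 m, θ = 37°: √(L² − r² sin²θ) = 0.23717 m.
v = −0.0653·4.335·0.60182·[1 + 0.0653·0.79864/0.23717] = -0.20784 m/s.
|v| = 0.20784 m/s = 207.84 mm/s.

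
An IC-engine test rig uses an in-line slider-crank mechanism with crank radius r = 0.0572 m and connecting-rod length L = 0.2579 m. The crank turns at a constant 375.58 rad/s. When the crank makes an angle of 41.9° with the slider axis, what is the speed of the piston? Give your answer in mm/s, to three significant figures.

16700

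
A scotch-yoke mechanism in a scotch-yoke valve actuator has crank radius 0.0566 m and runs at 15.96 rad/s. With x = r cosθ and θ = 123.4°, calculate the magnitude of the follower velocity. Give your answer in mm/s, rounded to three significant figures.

ω = 15.96 rad/s
x = r cosθ ⇒ ẋ = −rω sinθ.
|v| = rω|sinθ| = 0.0566·15.96·|sin 123.4°| = 0.75415 m/s = 754.15 mm/s.

754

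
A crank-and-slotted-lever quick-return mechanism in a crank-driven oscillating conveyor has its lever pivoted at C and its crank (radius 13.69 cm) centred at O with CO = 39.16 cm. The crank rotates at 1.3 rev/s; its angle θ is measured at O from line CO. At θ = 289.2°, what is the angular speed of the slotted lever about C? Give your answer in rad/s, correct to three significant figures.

1.43

ω = 8.168 rad/s (from 1.3 rev/s).
Crank pin A relative to C: A = (d + r cosθ, r sinθ); lever angle φ = atan2(r sinθ, d + r cosθ).
Differentiating tanφ: φ̇ = rω(d cosθ + r)/(d² + r² + 2dr cosθ).
d² + r² + 2dr cosθ = |CA|² = 0.207353 m²;  d cosθ + r = +0.26568 m.
|ω_lever| = |0.1369·8.168·+0.26568| / 0.207353 = 1.4328 rad/s.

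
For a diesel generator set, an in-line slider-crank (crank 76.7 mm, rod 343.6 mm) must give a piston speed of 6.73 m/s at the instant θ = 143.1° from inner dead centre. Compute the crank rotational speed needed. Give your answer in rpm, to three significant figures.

For an in-line slider-crank, |v_piston| = rω|sinθ|·[1 + r cosθ/√(L² − r² sin²θ)].
With r = 0.0767 m, L = 0.3436 m, θ = 143.1°: the bracketed kinematic factor |dx/dθ| = 0.037757 m.
ω = v/|dx/dθ| = 6.73/0.037757 = 178.25 rad/s.
N = 60ω/(2π) = 1702.1 rpm.

1700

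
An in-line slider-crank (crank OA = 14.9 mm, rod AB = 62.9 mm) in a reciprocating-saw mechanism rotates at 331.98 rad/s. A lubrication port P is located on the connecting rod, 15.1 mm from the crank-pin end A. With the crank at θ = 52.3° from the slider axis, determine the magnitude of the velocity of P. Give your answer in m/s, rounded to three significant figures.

ω = 332 rad/s.  Crank-pin speed |V_A| = rω = 4.9465 m/s, perpendicular to OA.
Rod angle: sinφ = −(r/L) sinθ ⇒ φ = -10.803°; ω_rod = −rω cosθ/√(L²−r²sin²θ) = -48.959 rad/s.
V_P = V_A + ω_rod × AP, with AP = 0.0151 m along the rod.
Components: V_Px = −rω sinθ − a·ω_rod·sinφ = -4.0523 m/s;  V_Py = rω cosθ + a·ω_rod·cosφ = +2.2987 m/s.
|V_P| = √(V_Px² + V_Py²) = 4.6589 m/s.

4.66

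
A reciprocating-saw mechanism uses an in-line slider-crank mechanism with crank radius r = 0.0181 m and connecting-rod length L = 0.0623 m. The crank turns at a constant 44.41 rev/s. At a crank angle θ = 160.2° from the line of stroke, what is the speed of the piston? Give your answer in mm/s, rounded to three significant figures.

ω = 2π·44.4 = 279 rad/s
For an in-line slider-crank, x = r cosθ + √(L² − r² sin²θ), so v = −rω sinθ·[1 + r cosθ/√(L² − r² sin²θ)].
With r = 0.0181 m, L = 0.0623 m, θ = 160.2°: √(L² − r² sin²θ) = 0.061998 m.
v = −0.0181·279·0.33874·[1 + 0.0181·-0.94088/0.061998] = -1.2409 m/s.
|v| = 1.2409 m/s = 1240.9 mm/s.

1240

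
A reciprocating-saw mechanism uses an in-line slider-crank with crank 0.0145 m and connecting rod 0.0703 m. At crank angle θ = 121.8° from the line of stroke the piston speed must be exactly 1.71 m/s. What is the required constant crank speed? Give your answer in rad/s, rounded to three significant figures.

156

For an in-line slider-crank, |v_piston| = rω|sinθ|·[1 + r cosθ/√(L² − r² sin²θ)].
With r = 0.0145 m, L = 0.0703 m, θ = 121.8°: the bracketed kinematic factor |dx/dθ| = 0.010963 m.
ω = v/|dx/dθ| = 1.71/0.010963 = 155.98 rad/s.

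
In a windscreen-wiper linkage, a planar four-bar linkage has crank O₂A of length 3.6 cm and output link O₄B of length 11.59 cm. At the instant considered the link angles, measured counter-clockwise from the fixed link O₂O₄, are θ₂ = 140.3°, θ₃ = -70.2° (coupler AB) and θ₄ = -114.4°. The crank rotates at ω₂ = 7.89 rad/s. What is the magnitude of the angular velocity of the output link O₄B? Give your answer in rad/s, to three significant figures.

ω₂ = 7.89 rad/s
Differentiating the loop-closure r₂e^{iθ₂}+r₃e^{iθ₃}=r₁+r₄e^{iθ₄} gives r₂ω₂e^{iθ₂}+r₃ω₃e^{iθ₃}=r₄ω₄e^{iθ₄}.
Eliminating the other unknown: ω₄ = r₂ω₂ sin(θ₂−θ₃) / [r₄ sin(θ₄−θ₃)].
Numerator sine = -0.50754; denominator sine = -0.69717.
Result = 0.036·7.89·(-0.50754) / (0.1159·(-0.69717)) = +1.7841 rad/s; magnitude 1.7841 rad/s.

1.78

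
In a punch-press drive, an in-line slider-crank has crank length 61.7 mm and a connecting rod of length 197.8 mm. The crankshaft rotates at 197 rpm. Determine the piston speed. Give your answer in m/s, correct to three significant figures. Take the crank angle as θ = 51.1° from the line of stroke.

ω = 2π·197/60 = 20.63 rad/s
For an in-line slider-crank, x = r cosθ + √(L² − r² sin²θ), so v = −rω sinθ·[1 + r cosθ/√(L² − r² sin²θ)].
With r = 0.0617 m, L = 0.1978 m, θ = 51.1°: √(L² − r² sin²θ) = 0.19188 m.
v = −0.0617·20.63·0.77824·[1 + 0.0617·0.62796/0.19188] = -1.1906 m/s.
|v| = 1.1906 m/s.

1.19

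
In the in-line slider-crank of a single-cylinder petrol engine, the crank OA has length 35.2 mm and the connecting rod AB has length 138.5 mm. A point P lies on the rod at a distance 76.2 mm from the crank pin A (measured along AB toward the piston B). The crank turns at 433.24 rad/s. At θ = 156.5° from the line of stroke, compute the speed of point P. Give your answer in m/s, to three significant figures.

8.22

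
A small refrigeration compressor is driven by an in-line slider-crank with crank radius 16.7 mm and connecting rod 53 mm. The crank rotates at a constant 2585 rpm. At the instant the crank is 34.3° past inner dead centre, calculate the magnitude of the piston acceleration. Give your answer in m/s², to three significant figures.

1160

ω = 2π·2585/60 = 270.7 rad/s
x(θ) = r cosθ + √(L² − r² sin²θ); with ω constant, a = ω²·d²x/dθ².
d²x/dθ² = −r cosθ − r²(cos2θ)/√u − r⁴ sin²2θ/(4u^{3/2}),  u = L² − r² sin²θ = 0.00272044 m².
Substituting r = 0.0167 m, L = 0.053 m, θ = 34.3°: d²x/dθ² = -0.015866 m.
a = ω²·d²x/dθ² = (270.7)²·(-0.015866) = -1162.6 m/s²;  |a| = 1162.6 m/s².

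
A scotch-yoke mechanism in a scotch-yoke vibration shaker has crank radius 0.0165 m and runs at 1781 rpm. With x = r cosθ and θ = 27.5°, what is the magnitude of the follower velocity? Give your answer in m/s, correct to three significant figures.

1.42

ω = 186.5 rad/s (from 1781 rpm).
x = r cosθ ⇒ ẋ = −rω sinθ.
|v| = rω|sinθ| = 0.0165·186.5·|sin 27.5°| = 1.421 m/s.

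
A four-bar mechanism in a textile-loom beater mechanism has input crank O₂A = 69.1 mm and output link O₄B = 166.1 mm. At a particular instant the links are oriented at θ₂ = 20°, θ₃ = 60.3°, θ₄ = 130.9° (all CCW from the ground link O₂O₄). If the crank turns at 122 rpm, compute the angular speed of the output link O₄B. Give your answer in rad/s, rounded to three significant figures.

ω₂ = 12.78 rad/s (from 122 rpm).
Differentiating the loop-closure r₂e^{iθ₂}+r₃e^{iθ₃}=r₁+r₄e^{iθ₄} gives r₂ω₂e^{iθ₂}+r₃ω₃e^{iθ₃}=r₄ω₄e^{iθ₄}.
Eliminating the other unknown: ω₄ = r₂ω₂ sin(θ₂−θ₃) / [r₄ sin(θ₄−θ₃)].
Numerator sine = -0.64679; denominator sine = +0.94322.
Result = 0.0691·12.78·(-0.64679) / (0.1661·(+0.94322)) = -3.6446 rad/s; magnitude 3.6446 rad/s.

3.64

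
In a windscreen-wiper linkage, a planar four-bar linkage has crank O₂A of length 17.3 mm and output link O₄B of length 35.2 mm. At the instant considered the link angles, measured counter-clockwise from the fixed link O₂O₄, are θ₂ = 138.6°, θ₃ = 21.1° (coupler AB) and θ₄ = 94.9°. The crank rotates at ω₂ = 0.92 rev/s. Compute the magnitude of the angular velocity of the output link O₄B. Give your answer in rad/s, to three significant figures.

2.62

ω₂ = 5.781 rad/s (from 0.92 rev/s).
Differentiating the loop-closure r₂e^{iθ₂}+r₃e^{iθ₃}=r₁+r₄e^{iθ₄} gives r₂ω₂e^{iθ₂}+r₃ω₃e^{iθ₃}=r₄ω₄e^{iθ₄}.
Eliminating the other unknown: ω₄ = r₂ω₂ sin(θ₂−θ₃) / [r₄ sin(θ₄−θ₃)].
Numerator sine = +0.88701; denominator sine = +0.96029.
Result = 0.0173·5.781·(+0.88701) / (0.0352·(+0.96029)) = +2.6242 rad/s; magnitude 2.6242 rad/s.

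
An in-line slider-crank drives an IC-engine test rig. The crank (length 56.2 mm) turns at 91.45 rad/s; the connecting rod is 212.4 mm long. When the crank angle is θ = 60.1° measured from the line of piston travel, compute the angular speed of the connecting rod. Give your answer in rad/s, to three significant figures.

12.4

ω = 91.45 rad/s
The rod makes angle φ with the slider axis where L sinφ = r sinθ; differentiating, L cosφ·φ̇ = r ω cosθ.
L cosφ = √(L² − r² sin²θ) = 0.20674 m.
|ω_rod| = r ω |cosθ| / √(L² − r² sin²θ) = 0.0562·91.45·0.49849/0.20674 = 12.392 rad/s.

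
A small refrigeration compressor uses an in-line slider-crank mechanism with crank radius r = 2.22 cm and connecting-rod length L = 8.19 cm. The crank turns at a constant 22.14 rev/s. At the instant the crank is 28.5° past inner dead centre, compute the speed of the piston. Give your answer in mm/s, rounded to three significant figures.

1830

ω = 2π·22.1 = 139.1 rad/s
For an in-line slider-crank, x = r cosθ + √(L² − r² sin²θ), so v = −rω sinθ·[1 + r cosθ/√(L² − r² sin²θ)].
With r = 0.0222 m, L = 0.0819 m, θ = 28.5°: √(L² − r² sin²θ) = 0.081212 m.
v = −0.0222·139.1·0.47716·[1 + 0.0222·0.87882/0.081212] = -1.8276 m/s.
|v| = 1.8276 m/s = 1827.6 mm/s.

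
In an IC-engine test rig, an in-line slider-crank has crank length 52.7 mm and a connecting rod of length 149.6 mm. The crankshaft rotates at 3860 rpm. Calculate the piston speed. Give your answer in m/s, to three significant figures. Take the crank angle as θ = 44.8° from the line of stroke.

ω = 2π·3860/60 = 404.2 rad/s
For an in-line slider-crank, x = r cosθ + √(L² − r² sin²θ), so v = −rω sinθ·[1 + r cosθ/√(L² − r² sin²θ)].
With r = 0.0527 m, L = 0.1496 m, θ = 44.8°: √(L² − r² sin²θ) = 0.14492 m.
v = −0.0527·404.2·0.70463·[1 + 0.0527·0.70957/0.14492] = -18.884 m/s.
|v| = 18.884 m/s.

18.9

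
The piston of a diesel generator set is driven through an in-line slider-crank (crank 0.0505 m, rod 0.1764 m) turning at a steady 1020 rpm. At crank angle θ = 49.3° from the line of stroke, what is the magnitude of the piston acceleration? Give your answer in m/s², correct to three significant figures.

354

ω = 2π·1020/60 = 106.8 rad/s
x(θ) = r cosθ + √(L² − r² sin²θ); with ω constant, a = ω²·d²x/dθ².
d²x/dθ² = −r cosθ − r²(cos2θ)/√u − r⁴ sin²2θ/(4u^{3/2}),  u = L² − r² sin²θ = 0.0296512 m².
Substituting r = 0.0505 m, L = 0.1764 m, θ = 49.3°: d²x/dθ² = -0.031028 m.
a = ω²·d²x/dθ² = (106.8)²·(-0.031028) = -354 m/s²;  |a| = 354 m/s².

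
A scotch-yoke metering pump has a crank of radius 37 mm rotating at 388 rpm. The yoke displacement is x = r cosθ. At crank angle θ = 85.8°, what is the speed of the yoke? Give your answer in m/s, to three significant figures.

1.50

ω = 40.63 rad/s (from 388 rpm).
x = r cosθ ⇒ ẋ = −rω sinθ.
|v| = rω|sinθ| = 0.037·40.63·|sin 85.8°| = 1.4993 m/s.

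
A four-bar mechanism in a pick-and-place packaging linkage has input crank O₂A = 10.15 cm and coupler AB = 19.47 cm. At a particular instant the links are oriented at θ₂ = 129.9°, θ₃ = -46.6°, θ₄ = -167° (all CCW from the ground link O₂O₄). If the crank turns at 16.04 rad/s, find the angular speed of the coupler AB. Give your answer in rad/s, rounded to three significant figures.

8.65

ω₂ = 16.04 rad/s
Differentiating the loop-closure r₂e^{iθ₂}+r₃e^{iθ₃}=r₁+r₄e^{iθ₄} gives r₂ω₂e^{iθ₂}+r₃ω₃e^{iθ₃}=r₄ω₄e^{iθ₄}.
Eliminating the other unknown: ω₃ = r₂ω₂ sin(θ₄−θ₂) / [r₃ sin(θ₃−θ₄)].
Numerator sine = +0.89180; denominator sine = +0.86251.
Result = 0.1015·16.04·(+0.89180) / (0.1947·(+0.86251)) = +8.6458 rad/s; magnitude 8.6458 rad/s.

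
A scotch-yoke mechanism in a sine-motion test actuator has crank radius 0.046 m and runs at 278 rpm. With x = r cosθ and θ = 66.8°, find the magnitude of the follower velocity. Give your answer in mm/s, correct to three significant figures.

ω = 29.11 rad/s (from 278 rpm).
x = r cosθ ⇒ ẋ = −rω sinθ.
|v| = rω|sinθ| = 0.046·29.11·|sin 66.8°| = 1.2309 m/s = 1230.9 mm/s.

1230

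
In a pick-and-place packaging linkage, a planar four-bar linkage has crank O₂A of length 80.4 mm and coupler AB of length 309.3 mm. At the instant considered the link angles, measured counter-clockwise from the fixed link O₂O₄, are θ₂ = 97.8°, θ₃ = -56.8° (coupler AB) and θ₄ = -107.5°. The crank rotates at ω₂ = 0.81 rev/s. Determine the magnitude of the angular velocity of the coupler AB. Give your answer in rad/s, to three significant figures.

ω₂ = 5.089 rad/s (from 0.81 rev/s).
Differentiating the loop-closure r₂e^{iθ₂}+r₃e^{iθ₃}=r₁+r₄e^{iθ₄} gives r₂ω₂e^{iθ₂}+r₃ω₃e^{iθ₃}=r₄ω₄e^{iθ₄}.
Eliminating the other unknown: ω₃ = r₂ω₂ sin(θ₄−θ₂) / [r₃ sin(θ₃−θ₄)].
Numerator sine = +0.42736; denominator sine = +0.77384.
Result = 0.0804·5.089·(+0.42736) / (0.3093·(+0.77384)) = +0.7306 rad/s; magnitude 0.7306 rad/s.

0.731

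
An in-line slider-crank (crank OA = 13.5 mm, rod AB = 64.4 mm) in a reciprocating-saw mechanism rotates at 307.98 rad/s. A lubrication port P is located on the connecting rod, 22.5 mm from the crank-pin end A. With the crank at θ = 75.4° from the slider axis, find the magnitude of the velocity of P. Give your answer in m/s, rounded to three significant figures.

4.16

ω = 308 rad/s.  Crank-pin speed |V_A| = rω = 4.1577 m/s, perpendicular to OA.
Rod angle: sinφ = −(r/L) sinθ ⇒ φ = -11.704°; ω_rod = −rω cosθ/√(L²−r²sin²θ) = -16.619 rad/s.
V_P = V_A + ω_rod × AP, with AP = 0.0225 m along the rod.
Components: V_Px = −rω sinθ − a·ω_rod·sinφ = -4.0993 m/s;  V_Py = rω cosθ + a·ω_rod·cosφ = +0.68187 m/s.
|V_P| = √(V_Px² + V_Py²) = 4.1557 m/s.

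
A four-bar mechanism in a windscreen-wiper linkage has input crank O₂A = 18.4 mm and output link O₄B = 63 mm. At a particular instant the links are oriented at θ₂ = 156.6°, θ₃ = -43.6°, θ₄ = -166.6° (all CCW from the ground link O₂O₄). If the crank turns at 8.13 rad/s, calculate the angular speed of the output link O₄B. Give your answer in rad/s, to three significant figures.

0.978

ω₂ = 8.13 rad/s
Differentiating the loop-closure r₂e^{iθ₂}+r₃e^{iθ₃}=r₁+r₄e^{iθ₄} gives r₂ω₂e^{iθ₂}+r₃ω₃e^{iθ₃}=r₄ω₄e^{iθ₄}.
Eliminating the other unknown: ω₄ = r₂ω₂ sin(θ₂−θ₃) / [r₄ sin(θ₄−θ₃)].
Numerator sine = -0.34530; denominator sine = -0.83867.
Result = 0.0184·8.13·(-0.34530) / (0.063·(-0.83867)) = +0.97762 rad/s; magnitude 0.97762 rad/s.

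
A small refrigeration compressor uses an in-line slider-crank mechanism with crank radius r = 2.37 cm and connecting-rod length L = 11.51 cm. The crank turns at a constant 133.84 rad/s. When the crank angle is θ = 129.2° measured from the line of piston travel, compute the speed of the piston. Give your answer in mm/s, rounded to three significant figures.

2130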